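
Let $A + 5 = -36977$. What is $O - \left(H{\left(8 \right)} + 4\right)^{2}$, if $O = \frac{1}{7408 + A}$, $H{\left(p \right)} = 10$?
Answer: $- \frac{5796505}{29574} \approx -196.0$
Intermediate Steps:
$A = -36982$ ($A = -5 - 36977 = -36982$)
$O = - \frac{1}{29574}$ ($O = \frac{1}{7408 - 36982} = \frac{1}{-29574} = - \frac{1}{29574} \approx -3.3813 \cdot 10^{-5}$)
$O - \left(H{\left(8 \right)} + 4\right)^{2} = - \frac{1}{29574} - \left(10 + 4\right)^{2} = - \frac{1}{29574} - 14^{2} = - \frac{1}{29574} - 196 = - \frac{5796505}{29574}$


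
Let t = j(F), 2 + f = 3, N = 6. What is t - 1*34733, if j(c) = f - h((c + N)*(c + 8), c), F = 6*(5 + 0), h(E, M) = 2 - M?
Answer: -34704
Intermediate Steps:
f = 1 (f = -2 + 3 = 1)
F = 30 (F = 6*5 = 30)
j(c) = -1 + c (j(c) = 1 - (2 - c) = 1 + (-2 + c) = -1 + c)
t = 29 (t = -1 + 30 = 29)
t - 1*34733 = 29 - 1*34733 = 29 - 34733 = -34704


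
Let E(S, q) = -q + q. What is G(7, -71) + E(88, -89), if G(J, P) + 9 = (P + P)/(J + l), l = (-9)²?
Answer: -467/44 ≈ -10.614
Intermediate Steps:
E(S, q) = 0
l = 81
G(J, P) = -9 + 2*P/(81 + J) (G(J, P) = -9 + (P + P)/(J + 81) = -9 + (2*P)/(81 + J) = -9 + 2*P/(81 + J))
G(7, -71) + E(88, -89) = (-729 - 9*7 + 2*(-71))/(81 + 7) + 0 = (-729 - 63 - 142)/88 + 0 = (1/88)*(-934) + 0 = -467/44 + 0 = -467/44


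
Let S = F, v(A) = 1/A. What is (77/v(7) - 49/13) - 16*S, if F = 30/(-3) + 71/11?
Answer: 84650/143 ≈ 591.96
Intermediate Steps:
F = -39/11 (F = 30*(-⅓) + 71*(1/11) = -10 + 71/11 = -39/11 ≈ -3.5455)
S = -39/11 ≈ -3.5455
(77/v(7) - 49/13) - 16*S = (77/(1/7) - 49/13) - 16*(-39/11) = (77/(⅐) - 49*1/13) + 624/11 = (77*7 - 49/13) + 624/11 = (539 - 49/13) + 624/11 = 6958/13 + 624/11 = 84650/143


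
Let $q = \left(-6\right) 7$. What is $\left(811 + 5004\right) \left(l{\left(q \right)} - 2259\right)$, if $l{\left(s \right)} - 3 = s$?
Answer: $-13362870$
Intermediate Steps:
$q = -42$
$l{\left(s \right)} = 3 + s$
$\left(811 + 5004\right) \left(l{\left(q \right)} - 2259\right) = \left(811 + 5004\right) \left(\left(3 - 42\right) - 2259\right) = 5815 \left(-39 - 2259\right) = 5815 \left(-2298\right) = -13362870$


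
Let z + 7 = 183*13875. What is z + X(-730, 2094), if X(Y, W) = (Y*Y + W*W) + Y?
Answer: 7456124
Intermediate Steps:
X(Y, W) = Y + W² + Y² (X(Y, W) = (Y² + W²) + Y = (W² + Y²) + Y = Y + W² + Y²)
z = 2539118 (z = -7 + 183*13875 = -7 + 2539125 = 2539118)
z + X(-730, 2094) = 2539118 + (-730 + 2094² + (-730)²) = 2539118 + (-730 + 4384836 + 532900) = 2539118 + 4917006 = 7456124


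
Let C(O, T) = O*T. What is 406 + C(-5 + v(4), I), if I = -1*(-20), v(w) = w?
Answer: 386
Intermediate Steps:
I = 20
406 + C(-5 + v(4), I) = 406 + (-5 + 4)*20 = 406 - 1*20 = 406 - 20 = 386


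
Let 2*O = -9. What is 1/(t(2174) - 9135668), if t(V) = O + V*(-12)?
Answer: -2/18323521 ≈ -1.0915e-7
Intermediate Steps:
O = -9/2 (O = (1/2)*(-9) = -9/2 ≈ -4.5000)
t(V) = -9/2 - 12*V (t(V) = -9/2 + V*(-12) = -9/2 - 12*V)
1/(t(2174) - 9135668) = 1/((-9/2 - 12*2174) - 9135668) = 1/((-9/2 - 26088) - 9135668) = 1/(-52185/2 - 9135668) = 1/(-18323521/2) = -2/18323521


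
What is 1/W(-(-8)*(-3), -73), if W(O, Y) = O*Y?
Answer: 1/1752 ≈ 0.00057078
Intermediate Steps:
1/W(-(-8)*(-3), -73) = 1/(-(-8)*(-3)*(-73)) = 1/(-8*3*(-73)) = 1/(-24*(-73)) = 1/1752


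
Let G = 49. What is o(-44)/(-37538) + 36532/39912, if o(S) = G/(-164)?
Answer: 28112677889/30713441448 ≈ 0.91532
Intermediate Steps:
o(S) = -49/164 (o(S) = 49/(-164) = 49*(-1/164) = -49/164)
o(-44)/(-37538) + 36532/39912 = -49/164/(-37538) + 36532/39912 = -49/164*(-1/37538) + 36532*(1/39912) = 49/6156232 + 9133/9978 = 28112677889/30713441448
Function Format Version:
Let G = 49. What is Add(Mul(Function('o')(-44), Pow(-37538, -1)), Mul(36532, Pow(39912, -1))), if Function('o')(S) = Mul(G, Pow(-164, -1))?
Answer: Rational(28112677889, 30713441448) ≈ 0.91532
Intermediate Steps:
Function('o')(S) = Rational(-49, 164) (Function('o')(S) = Mul(49, Pow(-164, -1)) = Mul(49, Rational(-1, 164)) = Rational(-49, 164))
Add(Mul(Function('o')(-44), Pow(-37538, -1)), Mul(36532, Pow(39912, -1))) = Add(Mul(Rational(-49, 164), Pow(-37538, -1)), Mul(36532, Pow(39912, -1))) = Add(Mul(Rational(-49, 164), Rational(-1, 37538)), Mul(36532, Rational(1, 39912))) = Add(Rational(49, 6156232), Rational(9133, 9978)) = Rational(28112677889, 30713441448)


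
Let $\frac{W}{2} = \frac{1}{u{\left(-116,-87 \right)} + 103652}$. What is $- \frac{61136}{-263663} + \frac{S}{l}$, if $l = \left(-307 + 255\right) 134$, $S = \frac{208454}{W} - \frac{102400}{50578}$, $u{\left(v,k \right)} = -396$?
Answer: $- \frac{36315278131861537}{23512675351} \approx -1.5445 \cdot 10^{6}$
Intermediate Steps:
$W = \frac{1}{51628}$ ($W = \frac{2}{-396 + 103652} = \frac{2}{103256} = 2 \cdot \frac{1}{103256} = \frac{1}{51628} \approx 1.9369 \cdot 10^{-5}$)
$S = \frac{272161813988168}{25289}$ ($S = 208454 \frac{1}{\frac{1}{51628}} - \frac{102400}{50578} = 208454 \cdot 51628 - \frac{51200}{25289} = 10762063112 - \frac{51200}{25289} = \frac{272161813988168}{25289} \approx 1.0762 \cdot 10^{10}$)
$l = -6968$ ($l = \left(-52\right) 134 = -6968$)
$- \frac{61136}{-263663} + \frac{S}{l} = - \frac{61136}{-263663} + \frac{272161813988168}{25289 \left(-6968\right)} = \left(-61136\right) \left(- \frac{1}{263663}\right) + \frac{272161813988168}{25289} \left(- \frac{1}{6968}\right) = \frac{61136}{263663} - \frac{2616940519117}{1694363} = - \frac{36315278131861537}{23512675351}$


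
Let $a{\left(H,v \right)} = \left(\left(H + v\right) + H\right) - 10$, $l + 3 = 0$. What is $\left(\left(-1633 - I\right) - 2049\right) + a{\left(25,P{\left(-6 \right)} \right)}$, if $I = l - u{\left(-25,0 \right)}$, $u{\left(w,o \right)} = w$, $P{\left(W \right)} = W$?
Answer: $-3670$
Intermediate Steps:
$l = -3$ ($l = -3 + 0 = -3$)
$a{\left(H,v \right)} = -10 + v + 2 H$ ($a{\left(H,v \right)} = \left(v + 2 H\right) - 10 = -10 + v + 2 H$)
$I = 22$ ($I = -3 - -25 = -3 + 25 = 22$)
$\left(\left(-1633 - I\right) - 2049\right) + a{\left(25,P{\left(-6 \right)} \right)} = \left(\left(-1633 - 22\right) - 2049\right) - -34 = \left(-1655 - 2049\right) + 34 = -3704 + 34 = -3670$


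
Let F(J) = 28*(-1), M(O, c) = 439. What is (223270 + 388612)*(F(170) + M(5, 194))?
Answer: 251483502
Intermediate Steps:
F(J) = -28
(223270 + 388612)*(F(170) + M(5, 194)) = (223270 + 388612)*(-28 + 439) = 611882*411 = 251483502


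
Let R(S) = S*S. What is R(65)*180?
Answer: 760500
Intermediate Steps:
R(S) = S**2
R(65)*180 = 65**2*180 = 4225*180 = 760500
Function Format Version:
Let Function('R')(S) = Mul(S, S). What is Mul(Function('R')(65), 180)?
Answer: 760500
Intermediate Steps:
Function('R')(S) = Pow(S, 2)
Mul(Function('R')(65), 180) = Mul(Pow(65, 2), 180) = Mul(4225, 180) = 760500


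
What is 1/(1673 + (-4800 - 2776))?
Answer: -1/5903 ≈ -0.00016941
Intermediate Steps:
1/(1673 + (-4800 - 2776)) = 1/(1673 - 7576) = 1/(-5903) = -1/5903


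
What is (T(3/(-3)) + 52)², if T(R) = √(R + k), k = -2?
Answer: (52 + I*√3)² ≈ 2701.0 + 180.13*I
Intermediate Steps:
T(R) = √(-2 + R) (T(R) = √(R - 2) = √(-2 + R))
(T(3/(-3)) + 52)² = (√(-2 + 3/(-3)) + 52)² = (√(-2 + 3*(-⅓)) + 52)² = (√(-2 - 1) + 52)² = (√(-3) + 52)² = (I*√3 + 52)² = (52 + I*√3)²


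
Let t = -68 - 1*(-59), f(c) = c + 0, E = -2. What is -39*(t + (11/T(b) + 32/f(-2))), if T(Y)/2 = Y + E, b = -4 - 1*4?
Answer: 19929/20 ≈ 996.45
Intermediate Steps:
b = -8 (b = -4 - 4 = -8)
f(c) = c
t = -9 (t = -68 + 59 = -9)
T(Y) = -4 + 2*Y (T(Y) = 2*(Y - 2) = 2*(-2 + Y) = -4 + 2*Y)
-39*(t + (11/T(b) + 32/f(-2))) = -39*(-9 + (11/(-4 + 2*(-8)) + 32/(-2))) = -39*(-9 + (11/(-4 - 16) + 32*(-½))) = -39*(-9 + (11/(-20) - 16)) = -39*(-9 + (11*(-1/20) - 16)) = -39*(-9 + (-11/20 - 16)) = -39*(-9 - 331/20) = -39*(-511/20) = 19929/20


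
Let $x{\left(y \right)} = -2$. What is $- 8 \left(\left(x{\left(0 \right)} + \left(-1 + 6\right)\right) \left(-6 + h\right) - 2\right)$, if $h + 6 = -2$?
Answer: $352$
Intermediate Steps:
$h = -8$ ($h = -6 - 2 = -8$)
$- 8 \left(\left(x{\left(0 \right)} + \left(-1 + 6\right)\right) \left(-6 + h\right) - 2\right) = - 8 \left(\left(-2 + \left(-1 + 6\right)\right) \left(-6 - 8\right) - 2\right) = - 8 \left(\left(-2 + 5\right) \left(-14\right) - 2\right) = - 8 \left(3 \left(-14\right) - 2\right) = - 8 \left(-42 - 2\right) = \left(-8\right) \left(-44\right) = 352$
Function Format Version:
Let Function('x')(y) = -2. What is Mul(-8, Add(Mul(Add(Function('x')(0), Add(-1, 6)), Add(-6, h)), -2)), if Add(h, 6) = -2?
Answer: 352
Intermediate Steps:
h = -8 (h = Add(-6, -2) = -8)
Mul(-8, Add(Mul(Add(Function('x')(0), Add(-1, 6)), Add(-6, h)), -2)) = Mul(-8, Add(Mul(Add(-2, Add(-1, 6)), Add(-6, -8)), -2)) = Mul(-8, Add(Mul(Add(-2, 5), -14), -2)) = Mul(-8, Add(Mul(3, -14), -2)) = Mul(-8, Add(-42, -2)) = Mul(-8, -44) = 352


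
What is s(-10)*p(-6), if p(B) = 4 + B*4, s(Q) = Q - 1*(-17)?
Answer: -140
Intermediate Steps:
s(Q) = 17 + Q (s(Q) = Q + 17 = 17 + Q)
p(B) = 4 + 4*B
s(-10)*p(-6) = (17 - 10)*(4 + 4*(-6)) = 7*(4 - 24) = 7*(-20) = -140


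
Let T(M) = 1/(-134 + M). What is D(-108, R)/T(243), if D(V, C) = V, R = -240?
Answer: -11772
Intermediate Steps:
D(-108, R)/T(243) = -108/(1/(-134 + 243)) = -108/(1/109) = -108/1/109 = -108*109 = -11772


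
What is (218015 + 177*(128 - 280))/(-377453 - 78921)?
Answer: -191111/456374 ≈ -0.41876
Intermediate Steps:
(218015 + 177*(128 - 280))/(-377453 - 78921) = (218015 + 177*(-152))/(-456374) = (218015 - 26904)*(-1/456374) = 191111*(-1/456374) = -191111/456374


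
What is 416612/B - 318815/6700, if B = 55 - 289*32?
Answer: -1144433339/12318620 ≈ -92.903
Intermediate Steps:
B = -9193 (B = 55 - 9248 = -9193)
416612/B - 318815/6700 = 416612/(-9193) - 318815/6700 = 416612*(-1/9193) - 318815*1/6700 = -416612/9193 - 63763/1340 = -1144433339/12318620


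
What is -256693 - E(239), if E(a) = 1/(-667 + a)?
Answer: -109864603/428 ≈ -2.5669e+5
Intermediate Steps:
-256693 - E(239) = -256693 - 1/(-667 + 239) = -256693 - 1/(-428) = -256693 - 1*(-1/428) = -256693 + 1/428 = -109864603/428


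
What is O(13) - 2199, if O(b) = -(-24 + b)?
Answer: -2188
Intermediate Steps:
O(b) = 24 - b
O(13) - 2199 = (24 - 1*13) - 2199 = (24 - 13) - 2199 = 11 - 2199 = -2188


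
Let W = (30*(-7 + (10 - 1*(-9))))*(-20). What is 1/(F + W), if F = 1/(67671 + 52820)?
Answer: -120491/867535199 ≈ -0.00013889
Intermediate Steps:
F = 1/120491 ≈ 8.2994e-6
W = -7200 (W = (30*(-7 + (10 + 9)))*(-20) = (30*(-7 + 19))*(-20) = (30*12)*(-20) = 360*(-20) = -7200)
1/(F + W) = 1/(1/120491 - 7200) = 1/(-867535199/120491) = -120491/867535199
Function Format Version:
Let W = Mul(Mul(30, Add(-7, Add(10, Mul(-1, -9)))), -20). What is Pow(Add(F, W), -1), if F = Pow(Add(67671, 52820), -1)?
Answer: Rational(-120491, 867535199) ≈ -0.00013889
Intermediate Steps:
F = Rational(1, 120491) (F = Pow(120491, -1) = Rational(1, 120491) ≈ 8.2994e-6)
W = -7200 (W = Mul(Mul(30, Add(-7, Add(10, 9))), -20) = Mul(Mul(30, Add(-7, 19)), -20) = Mul(Mul(30, 12), -20) = Mul(360, -20) = -7200)
Pow(Add(F, W), -1) = Pow(Add(Rational(1, 120491), -7200), -1) = Pow(Rational(-867535199, 120491), -1) = Rational(-120491, 867535199)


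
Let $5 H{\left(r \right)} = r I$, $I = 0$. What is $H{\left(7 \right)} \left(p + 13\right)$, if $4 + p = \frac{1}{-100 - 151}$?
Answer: $0$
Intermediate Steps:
$H{\left(r \right)} = 0$ ($H{\left(r \right)} = \frac{r 0}{5} = \frac{1}{5} \cdot 0 = 0$)
$p = - \frac{1005}{251}$ ($p = -4 + \frac{1}{-100 - 151} = -4 + \frac{1}{-251} = -4 - \frac{1}{251} = - \frac{1005}{251} \approx -4.004$)
$H{\left(7 \right)} \left(p + 13\right) = 0 \left(- \frac{1005}{251} + 13\right) = 0 \cdot \frac{2258}{251} = 0$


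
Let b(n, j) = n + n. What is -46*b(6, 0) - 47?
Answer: -599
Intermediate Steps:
b(n, j) = 2*n
-46*b(6, 0) - 47 = -92*6 - 47 = -46*12 - 47 = -552 - 47 = -599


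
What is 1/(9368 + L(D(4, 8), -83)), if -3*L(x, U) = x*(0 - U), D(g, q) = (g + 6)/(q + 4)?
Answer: 18/168209 ≈ 0.00010701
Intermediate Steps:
D(g, q) = (6 + g)/(4 + q)
L(x, U) = U*x/3 (L(x, U) = -x*(0 - U)/3 = -x*(-U)/3 = -(-1)*U*x/3 = U*x/3)
1/(9368 + L(D(4, 8), -83)) = 1/(9368 + (⅓)*(-83)*((6 + 4)/(4 + 8))) = 1/(9368 + (⅓)*(-83)*(10/12)) = 1/(9368 + (⅓)*(-83)*((1/12)*10)) = 1/(9368 + (⅓)*(-83)*(⅚)) = 1/(9368 - 415/18) = 1/(168209/18) = 18/168209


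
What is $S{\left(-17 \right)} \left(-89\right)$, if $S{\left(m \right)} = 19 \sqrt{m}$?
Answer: $- 1691 i \sqrt{17} \approx - 6972.2 i$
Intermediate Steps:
$S{\left(-17 \right)} \left(-89\right) = 19 \sqrt{-17} \left(-89\right) = 19 i \sqrt{17} \left(-89\right) = - 1691 i \sqrt{17}$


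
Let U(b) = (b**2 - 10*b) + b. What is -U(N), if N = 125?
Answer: -14500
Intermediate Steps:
U(b) = b**2 - 9*b
-U(N) = -125*(-9 + 125) = -125*116 = -1*14500 = -14500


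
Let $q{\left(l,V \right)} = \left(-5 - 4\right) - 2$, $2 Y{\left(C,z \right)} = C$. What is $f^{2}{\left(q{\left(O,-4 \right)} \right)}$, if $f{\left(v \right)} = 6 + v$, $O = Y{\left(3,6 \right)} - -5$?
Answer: $25$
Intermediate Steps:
$Y{\left(C,z \right)} = \frac{C}{2}$
$O = \frac{13}{2}$ ($O = \frac{1}{2} \cdot 3 - -5 = \frac{3}{2} + 5 = \frac{13}{2} \approx 6.5$)
$q{\left(l,V \right)} = -11$ ($q{\left(l,V \right)} = -9 - 2 = -11$)
$f^{2}{\left(q{\left(O,-4 \right)} \right)} = \left(6 - 11\right)^{2} = \left(-5\right)^{2} = 25$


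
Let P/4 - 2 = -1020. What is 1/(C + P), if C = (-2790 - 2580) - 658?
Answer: -1/10100 ≈ -9.9010e-5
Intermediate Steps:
P = -4072 (P = 8 + 4*(-1020) = 8 - 4080 = -4072)
C = -6028 (C = -5370 - 658 = -6028)
1/(C + P) = 1/(-6028 - 4072) = 1/(-10100) = -1/10100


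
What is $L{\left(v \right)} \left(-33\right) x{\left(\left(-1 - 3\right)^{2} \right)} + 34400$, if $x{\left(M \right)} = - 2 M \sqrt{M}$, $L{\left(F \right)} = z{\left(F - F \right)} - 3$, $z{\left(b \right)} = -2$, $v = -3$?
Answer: $13280$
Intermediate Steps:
$L{\left(F \right)} = -5$ ($L{\left(F \right)} = -2 - 3 = -5$)
$x{\left(M \right)} = - 2 M^{\frac{3}{2}}$
$L{\left(v \right)} \left(-33\right) x{\left(\left(-1 - 3\right)^{2} \right)} + 34400 = \left(-5\right) \left(-33\right) \left(- 2 \left(\left(-1 - 3\right)^{2}\right)^{\frac{3}{2}}\right) + 34400 = 165 \left(- 2 \left(\left(-4\right)^{2}\right)^{\frac{3}{2}}\right) + 34400 = 165 \left(- 2 \cdot 16^{\frac{3}{2}}\right) + 34400 = 165 \left(\left(-2\right) 64\right) + 34400 = 165 \left(-128\right) + 34400 = -21120 + 34400 = 13280$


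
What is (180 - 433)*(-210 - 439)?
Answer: 164197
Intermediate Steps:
(180 - 433)*(-210 - 439) = -253*(-649) = 164197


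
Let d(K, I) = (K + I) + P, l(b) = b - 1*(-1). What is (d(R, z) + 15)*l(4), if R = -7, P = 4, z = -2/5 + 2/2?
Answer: 63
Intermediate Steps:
z = ⅗ (z = -2*⅕ + 2*(½) = -⅖ + 1 = ⅗ ≈ 0.60000)
l(b) = 1 + b (l(b) = b + 1 = 1 + b)
d(K, I) = 4 + I + K (d(K, I) = (K + I) + 4 = (I + K) + 4 = 4 + I + K)
(d(R, z) + 15)*l(4) = ((4 + ⅗ - 7) + 15)*(1 + 4) = (-12/5 + 15)*5 = (63/5)*5 = 63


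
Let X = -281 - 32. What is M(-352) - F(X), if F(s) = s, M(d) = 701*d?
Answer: -246439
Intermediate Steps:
X = -313
M(-352) - F(X) = 701*(-352) - 1*(-313) = -246752 + 313 = -246439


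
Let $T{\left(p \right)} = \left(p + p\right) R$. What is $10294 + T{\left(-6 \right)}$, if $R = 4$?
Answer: $10246$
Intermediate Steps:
$T{\left(p \right)} = 8 p$ ($T{\left(p \right)} = \left(p + p\right) 4 = 2 p 4 = 8 p$)
$10294 + T{\left(-6 \right)} = 10294 + 8 \left(-6\right) = 10294 - 48 = 10246$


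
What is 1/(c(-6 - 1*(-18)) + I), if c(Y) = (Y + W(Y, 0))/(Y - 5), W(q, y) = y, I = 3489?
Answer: 7/24435 ≈ 0.00028647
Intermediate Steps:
c(Y) = Y/(-5 + Y) (c(Y) = (Y + 0)/(Y - 5) = Y/(-5 + Y))
1/(c(-6 - 1*(-18)) + I) = 1/((-6 - 1*(-18))/(-5 + (-6 - 1*(-18))) + 3489) = 1/((-6 + 18)/(-5 + (-6 + 18)) + 3489) = 1/(12/(-5 + 12) + 3489) = 1/(12/7 + 3489) = 1/(24435/7) = 7/24435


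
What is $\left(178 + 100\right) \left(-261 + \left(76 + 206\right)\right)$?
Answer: $5838$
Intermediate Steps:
$\left(178 + 100\right) \left(-261 + \left(76 + 206\right)\right) = 278 \left(-261 + 282\right) = 278 \cdot 21 = 5838$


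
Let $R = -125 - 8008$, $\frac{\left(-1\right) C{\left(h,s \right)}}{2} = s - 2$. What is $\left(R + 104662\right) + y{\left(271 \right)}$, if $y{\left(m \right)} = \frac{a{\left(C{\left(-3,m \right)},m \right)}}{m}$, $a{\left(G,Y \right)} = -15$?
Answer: $\frac{26159344}{271} \approx 96529.0$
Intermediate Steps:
$C{\left(h,s \right)} = 4 - 2 s$ ($C{\left(h,s \right)} = - 2 \left(s - 2\right) = - 2 \left(-2 + s\right) = 4 - 2 s$)
$y{\left(m \right)} = - \frac{15}{m}$
$R = -8133$ ($R = -125 - 8008 = -8133$)
$\left(R + 104662\right) + y{\left(271 \right)} = \left(-8133 + 104662\right) - \frac{15}{271} = 96529 - \frac{15}{271} = \frac{26159344}{271}$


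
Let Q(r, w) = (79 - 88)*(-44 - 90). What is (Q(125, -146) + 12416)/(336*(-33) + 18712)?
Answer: 6811/3812 ≈ 1.7867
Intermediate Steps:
Q(r, w) = 1206 (Q(r, w) = -9*(-134) = 1206)
(Q(125, -146) + 12416)/(336*(-33) + 18712) = (1206 + 12416)/(336*(-33) + 18712) = 13622/(-11088 + 18712) = 13622/7624 = 13622*(1/7624) = 6811/3812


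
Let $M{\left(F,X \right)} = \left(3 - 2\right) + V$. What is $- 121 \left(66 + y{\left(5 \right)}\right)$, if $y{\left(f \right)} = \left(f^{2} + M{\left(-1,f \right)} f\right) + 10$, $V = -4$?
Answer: $-10406$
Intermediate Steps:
$M{\left(F,X \right)} = -3$ ($M{\left(F,X \right)} = \left(3 - 2\right) - 4 = 1 - 4 = -3$)
$y{\left(f \right)} = 10 + f^{2} - 3 f$ ($y{\left(f \right)} = \left(f^{2} - 3 f\right) + 10 = 10 + f^{2} - 3 f$)
$- 121 \left(66 + y{\left(5 \right)}\right) = - 121 \left(66 + \left(10 + 5^{2} - 15\right)\right) = - 121 \left(66 + \left(10 + 25 - 15\right)\right) = - 121 \left(66 + 20\right) = \left(-121\right) 86 = -10406$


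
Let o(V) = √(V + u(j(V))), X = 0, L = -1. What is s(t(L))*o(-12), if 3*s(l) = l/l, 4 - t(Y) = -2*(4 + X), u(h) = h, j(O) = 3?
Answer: I ≈ 1.0*I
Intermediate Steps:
o(V) = √(3 + V) (o(V) = √(V + 3) = √(3 + V))
t(Y) = 12 (t(Y) = 4 - (-2)*(4 + 0) = 4 - (-2)*4 = 4 - 1*(-8) = 4 + 8 = 12)
s(l) = ⅓ (s(l) = (l/l)/3 = (⅓)*1 = ⅓)
s(t(L))*o(-12) = √(3 - 12)/3 = √(-9)/3 = (3*I)/3 = I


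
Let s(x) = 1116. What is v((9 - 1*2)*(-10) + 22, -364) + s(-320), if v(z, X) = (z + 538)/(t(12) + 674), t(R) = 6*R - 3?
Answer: 829678/743 ≈ 1116.7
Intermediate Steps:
t(R) = -3 + 6*R
v(z, X) = 538/743 + z/743 (v(z, X) = (z + 538)/((-3 + 6*12) + 674) = (538 + z)/((-3 + 72) + 674) = (538 + z)/(69 + 674) = (538 + z)/743 = (538 + z)*(1/743) = 538/743 + z/743)
v((9 - 1*2)*(-10) + 22, -364) + s(-320) = (538/743 + ((9 - 1*2)*(-10) + 22)/743) + 1116 = (538/743 + ((9 - 2)*(-10) + 22)/743) + 1116 = (538/743 + (7*(-10) + 22)/743) + 1116 = (538/743 + (-70 + 22)/743) + 1116 = (538/743 + (1/743)*(-48)) + 1116 = (538/743 - 48/743) + 1116 = 490/743 + 1116 = 829678/743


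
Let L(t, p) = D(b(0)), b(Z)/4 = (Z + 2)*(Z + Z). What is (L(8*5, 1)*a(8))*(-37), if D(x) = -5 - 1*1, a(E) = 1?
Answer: 222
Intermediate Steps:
b(Z) = 8*Z*(2 + Z) (b(Z) = 4*((Z + 2)*(Z + Z)) = 4*((2 + Z)*(2*Z)) = 4*(2*Z*(2 + Z)) = 8*Z*(2 + Z))
D(x) = -6 (D(x) = -5 - 1 = -6)
L(t, p) = -6
(L(8*5, 1)*a(8))*(-37) = -6*1*(-37) = -6*(-37) = 222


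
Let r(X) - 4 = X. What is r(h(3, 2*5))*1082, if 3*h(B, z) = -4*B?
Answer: 0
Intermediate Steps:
h(B, z) = -4*B/3 (h(B, z) = (-4*B)/3 = -4*B/3)
r(X) = 4 + X
r(h(3, 2*5))*1082 = (4 - 4/3*3)*1082 = (4 - 4)*1082 = 0*1082 = 0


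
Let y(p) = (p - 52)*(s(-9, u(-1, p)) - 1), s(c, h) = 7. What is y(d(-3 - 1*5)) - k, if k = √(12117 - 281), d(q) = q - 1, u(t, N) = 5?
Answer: -366 - 2*√2959 ≈ -474.79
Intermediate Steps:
d(q) = -1 + q
k = 2*√2959 (k = √11836 = 2*√2959 ≈ 108.79)
y(p) = -312 + 6*p (y(p) = (p - 52)*(7 - 1) = (-52 + p)*6 = -312 + 6*p)
y(d(-3 - 1*5)) - k = (-312 + 6*(-1 + (-3 - 1*5))) - 2*√2959 = (-312 + 6*(-1 + (-3 - 5))) - 2*√2959 = (-312 + 6*(-1 - 8)) - 2*√2959 = (-312 + 6*(-9)) - 2*√2959 = (-312 - 54) - 2*√2959 = -366 - 2*√2959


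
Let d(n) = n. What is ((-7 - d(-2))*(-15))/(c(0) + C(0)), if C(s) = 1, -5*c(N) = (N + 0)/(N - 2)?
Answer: 75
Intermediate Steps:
c(N) = -N/(5*(-2 + N)) (c(N) = -(N + 0)/(5*(N - 2)) = -N/(5*(-2 + N)))
((-7 - d(-2))*(-15))/(c(0) + C(0)) = ((-7 - 1*(-2))*(-15))/(-1*0/(-10 + 5*0) + 1) = ((-7 + 2)*(-15))/(-1*0/(-10 + 0) + 1) = (-5*(-15))/(-1*0/(-10) + 1) = 75/(-1*0*(-⅒) + 1) = 75/(0 + 1) = 75/1 = 75*1 = 75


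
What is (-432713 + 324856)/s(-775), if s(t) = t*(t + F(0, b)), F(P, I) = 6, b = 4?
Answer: -107857/595975 ≈ -0.18098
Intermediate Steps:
s(t) = t*(6 + t) (s(t) = t*(t + 6) = t*(6 + t))
(-432713 + 324856)/s(-775) = (-432713 + 324856)/((-775*(6 - 775))) = -107857/((-775*(-769))) = -107857/595975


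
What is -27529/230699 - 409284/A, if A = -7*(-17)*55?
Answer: -1930644629/30814795 ≈ -62.653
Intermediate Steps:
A = 6545 (A = -7*(-17)*55 = 119*55 = 6545)
-27529/230699 - 409284/A = -27529/230699 - 409284/6545 = -1930644629/30814795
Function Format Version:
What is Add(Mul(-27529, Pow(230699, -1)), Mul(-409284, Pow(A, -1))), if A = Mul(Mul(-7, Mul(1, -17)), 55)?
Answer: Rational(-1930644629, 30814795) ≈ -62.653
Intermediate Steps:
A = 6545 (A = Mul(Mul(-7, -17), 55) = Mul(119, 55) = 6545)
Add(Mul(-27529, Pow(230699, -1)), Mul(-409284, Pow(A, -1))) = Add(Mul(-27529, Pow(230699, -1)), Mul(-409284, Pow(6545, -1))) = Add(Mul(-27529, Rational(1, 230699)), Mul(-409284, Rational(1, 6545))) = Add(Rational(-27529, 230699), Rational(-409284, 6545)) = Rational(-1930644629, 30814795)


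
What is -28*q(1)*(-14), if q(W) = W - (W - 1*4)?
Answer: 1568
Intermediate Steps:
q(W) = 4 (q(W) = W - (W - 4) = W - (-4 + W) = W + (4 - W) = 4)
-28*q(1)*(-14) = -28*4*(-14) = -112*(-14) = 1568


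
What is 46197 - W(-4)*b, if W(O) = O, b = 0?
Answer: 46197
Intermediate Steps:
46197 - W(-4)*b = 46197 - (-4)*0 = 46197 - 1*0 = 46197 + 0 = 46197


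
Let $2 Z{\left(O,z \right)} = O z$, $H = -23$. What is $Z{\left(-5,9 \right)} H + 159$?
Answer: $\frac{1353}{2} \approx 676.5$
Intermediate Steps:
$Z{\left(O,z \right)} = \frac{O z}{2}$
$Z{\left(-5,9 \right)} H + 159 = \frac{1}{2} \left(-5\right) 9 \left(-23\right) + 159 = \left(- \frac{45}{2}\right) \left(-23\right) + 159 = \frac{1035}{2} + 159 = \frac{1353}{2}$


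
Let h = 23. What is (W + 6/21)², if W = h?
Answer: 26569/49 ≈ 542.22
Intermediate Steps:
W = 23
(W + 6/21)² = (23 + 6/21)² = (23 + 6*(1/21))² = (23 + 2/7)² = (163/7)² = 26569/49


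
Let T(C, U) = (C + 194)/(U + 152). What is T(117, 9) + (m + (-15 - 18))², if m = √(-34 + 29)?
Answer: 174835/161 - 66*I*√5 ≈ 1085.9 - 147.58*I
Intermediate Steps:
m = I*√5 (m = √(-5) = I*√5 ≈ 2.2361*I)
T(C, U) = (194 + C)/(152 + U)
T(117, 9) + (m + (-15 - 18))² = (194 + 117)/(152 + 9) + (I*√5 + (-15 - 18))² = 311/161 + (I*√5 - 33)² = (1/161)*311 + (-33 + I*√5)² = 311/161 + (-33 + I*√5)²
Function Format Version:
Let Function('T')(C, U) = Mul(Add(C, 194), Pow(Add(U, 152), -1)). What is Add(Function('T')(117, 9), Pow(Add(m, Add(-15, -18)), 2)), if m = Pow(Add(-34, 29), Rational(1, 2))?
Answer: Add(Rational(174835, 161), Mul(-66, I, Pow(5, Rational(1, 2)))) ≈ Add(1085.9, Mul(-147.58, I))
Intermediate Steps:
m = Mul(I, Pow(5, Rational(1, 2))) (m = Pow(-5, Rational(1, 2)) = Mul(I, Pow(5, Rational(1, 2))) ≈ Mul(2.2361, I))
Function('T')(C, U) = Mul(Pow(Add(152, U), -1), Add(194, C)) (Function('T')(C, U) = Mul(Add(194, C), Pow(Add(152, U), -1)) = Mul(Pow(Add(152, U), -1), Add(194, C)))
Add(Function('T')(117, 9), Pow(Add(m, Add(-15, -18)), 2)) = Add(Mul(Pow(Add(152, 9), -1), Add(194, 117)), Pow(Add(Mul(I, Pow(5, Rational(1, 2))), Add(-15, -18)), 2)) = Add(Mul(Pow(161, -1), 311), Pow(Add(Mul(I, Pow(5, Rational(1, 2))), -33), 2)) = Add(Mul(Rational(1, 161), 311), Pow(Add(-33, Mul(I, Pow(5, Rational(1, 2)))), 2)) = Add(Rational(311, 161), Pow(Add(-33, Mul(I, Pow(5, Rational(1, 2)))), 2))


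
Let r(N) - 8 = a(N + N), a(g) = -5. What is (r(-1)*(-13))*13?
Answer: -507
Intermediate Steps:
r(N) = 3 (r(N) = 8 - 5 = 3)
(r(-1)*(-13))*13 = (3*(-13))*13 = -39*13 = -507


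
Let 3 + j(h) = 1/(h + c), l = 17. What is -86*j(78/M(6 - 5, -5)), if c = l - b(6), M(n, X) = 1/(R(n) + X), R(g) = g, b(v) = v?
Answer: 1808/7 ≈ 258.29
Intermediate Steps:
M(n, X) = 1/(X + n) (M(n, X) = 1/(n + X) = 1/(X + n))
c = 11 (c = 17 - 1*6 = 17 - 6 = 11)
j(h) = -3 + 1/(11 + h) (j(h) = -3 + 1/(h + 11) = -3 + 1/(11 + h))
-86*j(78/M(6 - 5, -5)) = -86*(-32 - 234/(1/(-5 + (6 - 5))))/(11 + 78/(1/(-5 + (6 - 5)))) = -86*(-32 - 234/(1/(-5 + 1)))/(11 + 78/(1/(-5 + 1))) = -86*(-32 - 234/(1/(-4)))/(11 + 78/(1/(-4))) = -86*(-32 - 234/(-1/4))/(11 + 78/(-1/4)) = -86*(-32 - 234*(-4))/(11 + 78*(-4)) = -86*(-32 - 3*(-312))/(11 - 312) = -86*(-32 + 936)/(-301) = -(-2)*904/7 = -86*(-904/301) = 1808/7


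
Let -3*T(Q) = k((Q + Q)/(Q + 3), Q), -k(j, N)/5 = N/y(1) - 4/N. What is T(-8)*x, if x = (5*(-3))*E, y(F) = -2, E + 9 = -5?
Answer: 1575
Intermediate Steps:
E = -14 (E = -9 - 5 = -14)
k(j, N) = 20/N + 5*N/2 (k(j, N) = -5*(N/(-2) - 4/N) = -5*(N*(-½) - 4/N) = -5*(-N/2 - 4/N) = -5*(-4/N - N/2) = 20/N + 5*N/2)
T(Q) = -20/(3*Q) - 5*Q/6 (T(Q) = -(20/Q + 5*Q/2)/3 = -20/(3*Q) - 5*Q/6)
x = 210 (x = (5*(-3))*(-14) = -15*(-14) = 210)
T(-8)*x = ((⅚)*(-8 - 1*(-8)²)/(-8))*210 = ((⅚)*(-⅛)*(-8 - 1*64))*210 = ((⅚)*(-⅛)*(-8 - 64))*210 = ((⅚)*(-⅛)*(-72))*210 = (15/2)*210 = 1575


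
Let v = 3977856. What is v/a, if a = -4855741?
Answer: -3977856/4855741 ≈ -0.81921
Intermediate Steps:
v/a = 3977856/(-4855741) = 3977856*(-1/4855741) = -3977856/4855741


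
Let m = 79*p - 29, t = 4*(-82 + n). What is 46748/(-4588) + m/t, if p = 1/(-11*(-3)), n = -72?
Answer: -3815585/376068 ≈ -10.146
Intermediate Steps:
p = 1/33 ≈ 0.030303
t = -616 (t = 4*(-82 - 72) = 4*(-154) = -616)
m = -878/33 (m = 79*(1/33) - 29 = 79/33 - 29 = -878/33 ≈ -26.606)
46748/(-4588) + m/t = 46748/(-4588) - 878/33/(-616) = 46748*(-1/4588) - 878/33*(-1/616) = -377/37 + 439/10164 = -3815585/376068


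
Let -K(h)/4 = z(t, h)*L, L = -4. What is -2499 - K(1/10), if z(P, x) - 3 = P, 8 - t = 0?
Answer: -2675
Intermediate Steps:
t = 8 (t = 8 - 1*0 = 8 + 0 = 8)
z(P, x) = 3 + P
K(h) = 176 (K(h) = -4*(3 + 8)*(-4) = -44*(-4) = -4*(-44) = 176)
-2499 - K(1/10) = -2499 - 1*176 = -2499 - 176 = -2675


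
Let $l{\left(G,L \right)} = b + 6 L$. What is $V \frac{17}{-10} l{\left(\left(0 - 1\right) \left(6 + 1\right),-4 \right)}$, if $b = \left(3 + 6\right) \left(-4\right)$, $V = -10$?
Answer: $-1020$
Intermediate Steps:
$b = -36$ ($b = 9 \left(-4\right) = -36$)
$l{\left(G,L \right)} = -36 + 6 L$
$V \frac{17}{-10} l{\left(\left(0 - 1\right) \left(6 + 1\right),-4 \right)} = - 10 \frac{17}{-10} \left(-36 + 6 \left(-4\right)\right) = - 10 \cdot 17 \left(- \frac{1}{10}\right) \left(-36 - 24\right) = \left(-10\right) \left(- \frac{17}{10}\right) \left(-60\right) = 17 \left(-60\right) = -1020$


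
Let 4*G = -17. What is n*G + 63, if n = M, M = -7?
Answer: 371/4 ≈ 92.750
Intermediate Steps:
G = -17/4 (G = (1/4)*(-17) = -17/4 ≈ -4.2500)
n = -7
n*G + 63 = -7*(-17/4) + 63 = 119/4 + 63 = 371/4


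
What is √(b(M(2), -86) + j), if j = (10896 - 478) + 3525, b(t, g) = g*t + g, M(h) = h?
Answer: √13685 ≈ 116.98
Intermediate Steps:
b(t, g) = g + g*t
j = 13943 (j = 10418 + 3525 = 13943)
√(b(M(2), -86) + j) = √(-86*(1 + 2) + 13943) = √(-86*3 + 13943) = √(-258 + 13943) = √13685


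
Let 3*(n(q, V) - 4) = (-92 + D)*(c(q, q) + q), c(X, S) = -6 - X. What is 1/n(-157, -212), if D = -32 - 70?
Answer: 1/392 ≈ 0.0025510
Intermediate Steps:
D = -102
n(q, V) = 392 (n(q, V) = 4 + ((-92 - 102)*((-6 - q) + q))/3 = 4 + (-194*(-6))/3 = 4 + (1/3)*1164 = 4 + 388 = 392)
1/n(-157, -212) = 1/392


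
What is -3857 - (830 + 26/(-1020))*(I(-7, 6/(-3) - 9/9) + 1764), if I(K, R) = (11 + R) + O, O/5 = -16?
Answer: -119694779/85 ≈ -1.4082e+6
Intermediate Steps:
O = -80 (O = 5*(-16) = -80)
I(K, R) = -69 + R (I(K, R) = (11 + R) - 80 = -69 + R)
-3857 - (830 + 26/(-1020))*(I(-7, 6/(-3) - 9/9) + 1764) = -3857 - (830 + 26/(-1020))*((-69 + (6/(-3) - 9/9)) + 1764) = -3857 - (830 + 26*(-1/1020))*((-69 + (6*(-⅓) - 9*⅑)) + 1764) = -3857 - (830 - 13/510)*((-69 + (-2 - 1)) + 1764) = -3857 - 423287*((-69 - 3) + 1764)/510 = -3857 - 423287*(-72 + 1764)/510 = -3857 - 423287*1692/510 = -3857 - 1*119366934/85 = -3857 - 119366934/85 = -119694779/85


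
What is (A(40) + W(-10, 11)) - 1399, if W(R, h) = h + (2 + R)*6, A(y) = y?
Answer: -1396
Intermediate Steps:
W(R, h) = 12 + h + 6*R (W(R, h) = h + (12 + 6*R) = 12 + h + 6*R)
(A(40) + W(-10, 11)) - 1399 = (40 + (12 + 11 + 6*(-10))) - 1399 = (40 + (12 + 11 - 60)) - 1399 = (40 - 37) - 1399 = 3 - 1399 = -1396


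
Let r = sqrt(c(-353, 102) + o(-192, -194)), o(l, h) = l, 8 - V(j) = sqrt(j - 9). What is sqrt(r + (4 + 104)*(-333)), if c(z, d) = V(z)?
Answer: sqrt(-35964 + sqrt(-184 - I*sqrt(362))) ≈ 0.0358 - 189.64*I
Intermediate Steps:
V(j) = 8 - sqrt(-9 + j) (V(j) = 8 - sqrt(j - 9) = 8 - sqrt(-9 + j))
c(z, d) = 8 - sqrt(-9 + z)
r = sqrt(-184 - I*sqrt(362)) (r = sqrt((8 - sqrt(-9 - 353)) - 192) = sqrt((8 - sqrt(-362)) - 192) = sqrt((8 - I*sqrt(362)) - 192) = sqrt(-184 - I*sqrt(362)) ≈ 0.70039 - 13.583*I)
sqrt(r + (4 + 104)*(-333)) = sqrt(sqrt(-184 - I*sqrt(362)) + (4 + 104)*(-333)) = sqrt(sqrt(-184 - I*sqrt(362)) + 108*(-333)) = sqrt(sqrt(-184 - I*sqrt(362)) - 35964) = sqrt(-35964 + sqrt(-184 - I*sqrt(362)))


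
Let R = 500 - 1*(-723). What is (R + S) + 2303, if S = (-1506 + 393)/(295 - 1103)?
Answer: 2850121/808 ≈ 3527.4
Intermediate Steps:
R = 1223 (R = 500 + 723 = 1223)
S = 1113/808 (S = -1113/(-808) = -1113*(-1/808) = 1113/808 ≈ 1.3775)
(R + S) + 2303 = (1223 + 1113/808) + 2303 = 989297/808 + 2303 = 2850121/808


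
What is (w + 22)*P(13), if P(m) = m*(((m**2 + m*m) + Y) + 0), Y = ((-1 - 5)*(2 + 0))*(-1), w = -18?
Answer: 18200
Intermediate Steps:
Y = 12 (Y = -6*2*(-1) = -12*(-1) = 12)
P(m) = m*(12 + 2*m**2) (P(m) = m*(((m**2 + m*m) + 12) + 0) = m*(((m**2 + m**2) + 12) + 0) = m*((2*m**2 + 12) + 0) = m*((12 + 2*m**2) + 0) = m*(12 + 2*m**2))
(w + 22)*P(13) = (-18 + 22)*(2*13*(6 + 13**2)) = 4*(2*13*(6 + 169)) = 4*(2*13*175) = 4*4550 = 18200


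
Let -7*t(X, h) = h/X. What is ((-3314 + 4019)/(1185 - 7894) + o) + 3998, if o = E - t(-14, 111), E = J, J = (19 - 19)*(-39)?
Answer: 2627799247/657482 ≈ 3996.8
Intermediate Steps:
t(X, h) = -h/(7*X)
J = 0 (J = 0*(-39) = 0)
E = 0
o = -111/98 (o = 0 - (-1)*111/(7*(-14)) = 0 - (-1)*111*(-1)/(7*14) = 0 - 1*111/98 = 0 - 111/98 = -111/98 ≈ -1.1327)
((-3314 + 4019)/(1185 - 7894) + o) + 3998 = ((-3314 + 4019)/(1185 - 7894) - 111/98) + 3998 = (705/(-6709) - 111/98) + 3998 = (705*(-1/6709) - 111/98) + 3998 = (-705/6709 - 111/98) + 3998 = -813789/657482 + 3998 = 2627799247/657482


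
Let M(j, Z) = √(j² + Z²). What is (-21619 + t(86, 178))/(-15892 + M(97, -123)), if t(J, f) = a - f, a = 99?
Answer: 172412308/126265563 + 10849*√24538/126265563 ≈ 1.3789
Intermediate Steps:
t(J, f) = 99 - f
M(j, Z) = √(Z² + j²)
(-21619 + t(86, 178))/(-15892 + M(97, -123)) = (-21619 + (99 - 1*178))/(-15892 + √((-123)² + 97²)) = (-21619 + (99 - 178))/(-15892 + √(15129 + 9409)) = (-21619 - 79)/(-15892 + √24538) = -21698/(-15892 + √24538)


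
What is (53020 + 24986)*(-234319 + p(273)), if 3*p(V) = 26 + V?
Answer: -18270513316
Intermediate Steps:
p(V) = 26/3 + V/3 (p(V) = (26 + V)/3 = 26/3 + V/3)
(53020 + 24986)*(-234319 + p(273)) = (53020 + 24986)*(-234319 + (26/3 + (⅓)*273)) = 78006*(-234319 + (26/3 + 91)) = 78006*(-234319 + 299/3) = 78006*(-702658/3) = -18270513316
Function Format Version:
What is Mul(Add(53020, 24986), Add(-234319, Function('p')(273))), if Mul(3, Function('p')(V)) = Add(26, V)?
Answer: -18270513316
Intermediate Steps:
Function('p')(V) = Add(Rational(26, 3), Mul(Rational(1, 3), V)) (Function('p')(V) = Mul(Rational(1, 3), Add(26, V)) = Add(Rational(26, 3), Mul(Rational(1, 3), V)))
Mul(Add(53020, 24986), Add(-234319, Function('p')(273))) = Mul(Add(53020, 24986), Add(-234319, Add(Rational(26, 3), Mul(Rational(1, 3), 273)))) = Mul(78006, Add(-234319, Add(Rational(26, 3), 91))) = Mul(78006, Add(-234319, Rational(299, 3))) = Mul(78006, Rational(-702658, 3)) = -18270513316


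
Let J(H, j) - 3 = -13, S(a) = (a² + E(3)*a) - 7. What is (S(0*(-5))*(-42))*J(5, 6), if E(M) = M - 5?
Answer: -2940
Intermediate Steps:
E(M) = -5 + M
S(a) = -7 + a² - 2*a (S(a) = (a² + (-5 + 3)*a) - 7 = (a² - 2*a) - 7 = -7 + a² - 2*a)
J(H, j) = -10 (J(H, j) = 3 - 13 = -10)
(S(0*(-5))*(-42))*J(5, 6) = ((-7 + (0*(-5))² - 0*(-5))*(-42))*(-10) = ((-7 + 0² - 2*0)*(-42))*(-10) = ((-7 + 0 + 0)*(-42))*(-10) = -7*(-42)*(-10) = 294*(-10) = -2940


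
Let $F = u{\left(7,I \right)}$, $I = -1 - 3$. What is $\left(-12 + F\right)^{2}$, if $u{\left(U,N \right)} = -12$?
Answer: $576$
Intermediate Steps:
$I = -4$ ($I = -1 - 3 = -4$)
$F = -12$
$\left(-12 + F\right)^{2} = \left(-12 - 12\right)^{2} = \left(-24\right)^{2} = 576$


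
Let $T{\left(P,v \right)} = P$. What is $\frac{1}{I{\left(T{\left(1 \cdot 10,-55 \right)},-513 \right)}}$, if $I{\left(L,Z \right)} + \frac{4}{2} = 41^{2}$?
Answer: $\frac{1}{1679} \approx 0.00059559$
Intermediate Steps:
$I{\left(L,Z \right)} = 1679$ ($I{\left(L,Z \right)} = -2 + 41^{2} = -2 + 1681 = 1679$)
$\frac{1}{I{\left(T{\left(1 \cdot 10,-55 \right)},-513 \right)}} = \frac{1}{1679}$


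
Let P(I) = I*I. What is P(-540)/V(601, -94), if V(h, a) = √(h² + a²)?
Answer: 291600*√370037/370037 ≈ 479.36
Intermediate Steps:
P(I) = I²
V(h, a) = √(a² + h²)
P(-540)/V(601, -94) = (-540)²/(√((-94)² + 601²)) = 291600/(√(8836 + 361201)) = 291600/(√370037) = 291600*(√370037/370037) = 291600*√370037/370037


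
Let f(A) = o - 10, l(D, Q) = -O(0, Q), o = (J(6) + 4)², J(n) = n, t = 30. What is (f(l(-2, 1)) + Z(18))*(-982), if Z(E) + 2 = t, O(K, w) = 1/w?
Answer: -115876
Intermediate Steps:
Z(E) = 28 (Z(E) = -2 + 30 = 28)
o = 100 (o = (6 + 4)² = 10² = 100)
l(D, Q) = -1/Q
f(A) = 90 (f(A) = 100 - 10 = 90)
(f(l(-2, 1)) + Z(18))*(-982) = (90 + 28)*(-982) = 118*(-982) = -115876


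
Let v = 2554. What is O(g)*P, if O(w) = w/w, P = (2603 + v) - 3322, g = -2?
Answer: 1835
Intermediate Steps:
P = 1835 (P = (2603 + 2554) - 3322 = 5157 - 3322 = 1835)
O(w) = 1
O(g)*P = 1*1835 = 1835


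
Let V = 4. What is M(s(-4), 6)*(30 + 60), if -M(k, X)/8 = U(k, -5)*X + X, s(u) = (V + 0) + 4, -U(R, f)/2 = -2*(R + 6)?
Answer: -246240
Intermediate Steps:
U(R, f) = 24 + 4*R (U(R, f) = -(-4)*(R + 6) = -(-4)*(6 + R) = -2*(-12 - 2*R) = 24 + 4*R)
s(u) = 8 (s(u) = (4 + 0) + 4 = 4 + 4 = 8)
M(k, X) = -8*X - 8*X*(24 + 4*k) (M(k, X) = -8*((24 + 4*k)*X + X) = -8*(X*(24 + 4*k) + X) = -8*(X + X*(24 + 4*k)) = -8*X - 8*X*(24 + 4*k))
M(s(-4), 6)*(30 + 60) = (-8*6*(25 + 4*8))*(30 + 60) = -8*6*(25 + 32)*90 = -8*6*57*90 = -2736*90 = -246240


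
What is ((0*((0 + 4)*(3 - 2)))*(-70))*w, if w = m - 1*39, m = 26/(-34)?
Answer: 0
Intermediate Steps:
m = -13/17 (m = 26*(-1/34) = -13/17 ≈ -0.76471)
w = -676/17 (w = -13/17 - 1*39 = -13/17 - 39 = -676/17 ≈ -39.765)
((0*((0 + 4)*(3 - 2)))*(-70))*w = ((0*((0 + 4)*(3 - 2)))*(-70))*(-676/17) = ((0*(4*1))*(-70))*(-676/17) = ((0*4)*(-70))*(-676/17) = (0*(-70))*(-676/17) = 0*(-676/17) = 0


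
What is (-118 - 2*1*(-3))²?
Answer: 12544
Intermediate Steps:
(-118 - 2*1*(-3))² = (-118 - 2*(-3))² = (-118 + 6)² = (-112)² = 12544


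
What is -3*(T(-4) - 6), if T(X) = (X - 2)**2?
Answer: -90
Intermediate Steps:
T(X) = (-2 + X)**2
-3*(T(-4) - 6) = -3*((-2 - 4)**2 - 6) = -3*((-6)**2 - 6) = -3*(36 - 6) = -3*30 = -90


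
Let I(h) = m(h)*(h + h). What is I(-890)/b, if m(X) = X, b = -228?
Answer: -396050/57 ≈ -6948.2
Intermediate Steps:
I(h) = 2*h**2 (I(h) = h*(h + h) = h*(2*h) = 2*h**2)
I(-890)/b = (2*(-890)**2)/(-228) = (2*792100)*(-1/228) = 1584200*(-1/228) = -396050/57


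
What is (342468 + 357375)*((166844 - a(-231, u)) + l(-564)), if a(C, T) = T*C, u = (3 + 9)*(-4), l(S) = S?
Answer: 108610034856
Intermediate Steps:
u = -48 (u = 12*(-4) = -48)
a(C, T) = C*T
(342468 + 357375)*((166844 - a(-231, u)) + l(-564)) = (342468 + 357375)*((166844 - (-231)*(-48)) - 564) = 699843*((166844 - 1*11088) - 564) = 699843*((166844 - 11088) - 564) = 699843*(155756 - 564) = 699843*155192 = 108610034856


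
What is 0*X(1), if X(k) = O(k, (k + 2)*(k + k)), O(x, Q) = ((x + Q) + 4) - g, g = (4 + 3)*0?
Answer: 0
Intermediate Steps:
g = 0 (g = 7*0 = 0)
O(x, Q) = 4 + Q + x (O(x, Q) = ((x + Q) + 4) - 1*0 = ((Q + x) + 4) + 0 = (4 + Q + x) + 0 = 4 + Q + x)
X(k) = 4 + k + 2*k*(2 + k) (X(k) = 4 + (k + 2)*(k + k) + k = 4 + (2 + k)*(2*k) + k = 4 + 2*k*(2 + k) + k = 4 + k + 2*k*(2 + k))
0*X(1) = 0*(4 + 1 + 2*1*(2 + 1)) = 0*(4 + 1 + 2*1*3) = 0*(4 + 1 + 6) = 0*11 = 0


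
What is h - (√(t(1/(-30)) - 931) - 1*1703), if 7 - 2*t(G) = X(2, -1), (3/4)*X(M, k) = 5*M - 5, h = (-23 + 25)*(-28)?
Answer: 1647 - I*√33510/6 ≈ 1647.0 - 30.51*I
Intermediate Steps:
h = -56 (h = 2*(-28) = -56)
X(M, k) = -20/3 + 20*M/3 (X(M, k) = 4*(5*M - 5)/3 = 4*(-5 + 5*M)/3 = -20/3 + 20*M/3)
t(G) = ⅙ (t(G) = 7/2 - (-20/3 + (20/3)*2)/2 = 7/2 - (-20/3 + 40/3)/2 = 7/2 - ½*20/3 = 7/2 - 10/3 = ⅙)
h - (√(t(1/(-30)) - 931) - 1*1703) = -56 - (√(⅙ - 931) - 1*1703) = -56 - (√(-5585/6) - 1703) = -56 - (I*√33510/6 - 1703) = -56 - (-1703 + I*√33510/6) = -56 + (1703 - I*√33510/6) = 1647 - I*√33510/6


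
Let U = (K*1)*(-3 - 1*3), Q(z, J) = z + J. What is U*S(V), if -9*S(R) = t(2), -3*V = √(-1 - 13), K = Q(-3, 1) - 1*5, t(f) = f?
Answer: -28/3 ≈ -9.3333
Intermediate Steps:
Q(z, J) = J + z
K = -7 (K = (1 - 3) - 1*5 = -2 - 5 = -7)
V = -I*√14/3 (V = -√(-1 - 13)/3 = -I*√14/3 ≈ -1.2472*I)
U = 42 (U = (-7*1)*(-3 - 1*3) = -7*(-3 - 3) = -7*(-6) = 42)
S(R) = -2/9 (S(R) = -⅑*2 = -2/9)
U*S(V) = 42*(-2/9) = -28/3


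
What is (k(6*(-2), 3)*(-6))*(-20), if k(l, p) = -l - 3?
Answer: 1080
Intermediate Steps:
k(l, p) = -3 - l
(k(6*(-2), 3)*(-6))*(-20) = ((-3 - 6*(-2))*(-6))*(-20) = ((-3 - 1*(-12))*(-6))*(-20) = ((-3 + 12)*(-6))*(-20) = (9*(-6))*(-20) = -54*(-20) = 1080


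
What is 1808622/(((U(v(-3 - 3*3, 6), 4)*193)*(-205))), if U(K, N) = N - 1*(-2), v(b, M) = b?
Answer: -301437/39565 ≈ -7.6188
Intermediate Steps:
U(K, N) = 2 + N (U(K, N) = N + 2 = 2 + N)
1808622/(((U(v(-3 - 3*3, 6), 4)*193)*(-205))) = 1808622/((((2 + 4)*193)*(-205))) = 1808622/(((6*193)*(-205))) = 1808622/((1158*(-205))) = 1808622/(-237390) = 1808622*(-1/237390) = -301437/39565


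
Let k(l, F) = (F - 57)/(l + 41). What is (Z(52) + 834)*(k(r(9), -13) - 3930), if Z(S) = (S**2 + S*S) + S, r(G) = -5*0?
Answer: -1014592800/41 ≈ -2.4746e+7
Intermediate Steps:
r(G) = 0
Z(S) = S + 2*S**2 (Z(S) = (S**2 + S**2) + S = 2*S**2 + S = S + 2*S**2)
k(l, F) = (-57 + F)/(41 + l)
(Z(52) + 834)*(k(r(9), -13) - 3930) = (52*(1 + 2*52) + 834)*((-57 - 13)/(41 + 0) - 3930) = (52*(1 + 104) + 834)*(-70/41 - 3930) = (52*105 + 834)*((1/41)*(-70) - 3930) = (5460 + 834)*(-70/41 - 3930) = 6294*(-161200/41) = -1014592800/41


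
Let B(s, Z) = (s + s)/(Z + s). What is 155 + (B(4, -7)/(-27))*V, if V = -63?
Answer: 1339/9 ≈ 148.78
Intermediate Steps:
B(s, Z) = 2*s/(Z + s) (B(s, Z) = (2*s)/(Z + s) = 2*s/(Z + s))
155 + (B(4, -7)/(-27))*V = 155 + ((2*4/(-7 + 4))/(-27))*(-63) = 155 + ((2*4/(-3))*(-1/27))*(-63) = 155 + ((2*4*(-⅓))*(-1/27))*(-63) = 155 - 8/3*(-1/27)*(-63) = 155 + (8/81)*(-63) = 155 - 56/9 = 1339/9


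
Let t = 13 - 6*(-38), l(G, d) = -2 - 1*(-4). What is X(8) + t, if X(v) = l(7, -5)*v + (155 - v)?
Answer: 404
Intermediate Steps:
l(G, d) = 2 (l(G, d) = -2 + 4 = 2)
t = 241 (t = 13 + 228 = 241)
X(v) = 155 + v (X(v) = 2*v + (155 - v) = 155 + v)
X(8) + t = (155 + 8) + 241 = 163 + 241 = 404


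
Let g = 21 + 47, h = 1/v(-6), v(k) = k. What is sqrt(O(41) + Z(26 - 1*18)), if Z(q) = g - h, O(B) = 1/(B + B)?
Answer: sqrt(1031478)/123 ≈ 8.2570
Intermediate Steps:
h = -1/6 (h = 1/(-6) = -1/6 ≈ -0.16667)
g = 68
O(B) = 1/(2*B)
Z(q) = 409/6 (Z(q) = 68 - 1*(-1/6) = 68 + 1/6 = 409/6)
sqrt(O(41) + Z(26 - 1*18)) = sqrt((1/2)/41 + 409/6) = sqrt((1/2)*(1/41) + 409/6) = sqrt(1/82 + 409/6) = sqrt(8386/123) = sqrt(1031478)/123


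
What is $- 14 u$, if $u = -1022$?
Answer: $14308$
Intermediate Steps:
$- 14 u = \left(-14\right) \left(-1022\right) = 14308$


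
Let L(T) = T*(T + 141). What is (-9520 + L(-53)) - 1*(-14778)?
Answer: 594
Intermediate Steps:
L(T) = T*(141 + T)
(-9520 + L(-53)) - 1*(-14778) = (-9520 - 53*(141 - 53)) - 1*(-14778) = (-9520 - 53*88) + 14778 = (-9520 - 4664) + 14778 = -14184 + 14778 = 594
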